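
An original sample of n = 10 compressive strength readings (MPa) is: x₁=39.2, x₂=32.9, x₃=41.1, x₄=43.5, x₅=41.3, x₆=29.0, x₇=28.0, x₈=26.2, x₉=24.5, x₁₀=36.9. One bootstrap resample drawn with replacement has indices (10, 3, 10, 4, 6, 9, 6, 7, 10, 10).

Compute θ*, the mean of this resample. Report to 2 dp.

θ* = 34.27

Resample values: 36.9, 41.1, 36.9, 43.5, 29.0, 24.5, 29.0, 28.0, 36.9, 36.9.
Mean = (36.9 + 41.1 + 36.9 + 43.5 + 29.0 + 24.5 + 29.0 + 28.0 + 36.9 + 36.9) / 10 = 342.70 / 10 = 34.27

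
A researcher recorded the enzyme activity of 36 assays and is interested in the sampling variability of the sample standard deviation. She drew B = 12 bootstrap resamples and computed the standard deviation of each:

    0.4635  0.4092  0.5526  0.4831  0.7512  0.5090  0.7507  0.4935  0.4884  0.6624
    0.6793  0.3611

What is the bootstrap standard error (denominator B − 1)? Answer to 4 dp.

SE* = 0.1301

Bootstrap SE is the standard deviation of the 12 replicate standard deviations.
Mean of replicates: (0.4635 + 0.4092 + 0.5526 + 0.4831 + 0.7512 + 0.5090 + 0.7507 + 0.4935 + 0.4884 + 0.6624 + 0.6793 + 0.3611) / 12 = 6.60400 / 12 = 0.55033
Sum of squared deviations: (−0.08683)² + (−0.14113)² + (+0.00227)² + (−0.06723)² + (+0.20087)² + (−0.04133)² + (+0.20037)² + (−0.05683)² + (−0.06193)² + (+0.11207)² + (+0.12897)² + (−0.18923)² = 0.18625
Variance = 0.18625 / 11 = 0.01693
SE* = √0.01693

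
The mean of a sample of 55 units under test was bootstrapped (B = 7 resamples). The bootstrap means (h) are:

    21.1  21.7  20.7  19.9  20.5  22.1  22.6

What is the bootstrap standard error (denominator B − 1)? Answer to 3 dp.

SE* = 0.953

Bootstrap SE is the standard deviation of the 7 replicate means.
Mean of replicates: (21.1 + 21.7 + 20.7 + 19.9 + 20.5 + 22.1 + 22.6) / 7 = 148.6000 / 7 = 21.2286
Sum of squared deviations: (−0.1286)² + (+0.4714)² + (−0.5286)² + (−1.3286)² + (−0.7286)² + (+0.8714)² + (+1.3714)² = 5.4543
Variance = 5.4543 / 6 = 0.9090
SE* = √0.9090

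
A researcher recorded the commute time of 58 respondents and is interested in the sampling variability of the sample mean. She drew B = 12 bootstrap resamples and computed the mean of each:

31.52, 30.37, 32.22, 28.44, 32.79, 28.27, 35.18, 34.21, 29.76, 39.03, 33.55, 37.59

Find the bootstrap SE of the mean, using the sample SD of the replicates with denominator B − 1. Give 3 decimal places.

Bootstrap SE is the standard deviation of the 12 replicate means.
Mean of replicates: (31.52 + 30.37 + 32.22 + 28.44 + 32.79 + 28.27 + 35.18 + 34.21 + 29.76 + 39.03 + 33.55 + 37.59) / 12 = 392.9300 / 12 = 32.7442
Sum of squared deviations: (−1.2242)² + (−2.3742)² + (−0.5242)² + (−4.3042)² + (+0.0458)² + (−4.4742)² + (+2.4358)² + (+1.4658)² + (−2.9842)² + (+6.2858)² + (+0.8058)² + (+4.8458)² = 126.5865
Variance = 126.5865 / 11 = 11.5079
SE* = √11.5079

SE* = 3.392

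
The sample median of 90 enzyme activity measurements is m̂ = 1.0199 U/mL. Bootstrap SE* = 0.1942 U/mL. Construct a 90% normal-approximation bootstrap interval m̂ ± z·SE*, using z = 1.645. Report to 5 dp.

(0.70044, 1.33936)

Margin = 1.645 × 0.1942 = 0.319459
Interval: 1.0199 ± 0.319459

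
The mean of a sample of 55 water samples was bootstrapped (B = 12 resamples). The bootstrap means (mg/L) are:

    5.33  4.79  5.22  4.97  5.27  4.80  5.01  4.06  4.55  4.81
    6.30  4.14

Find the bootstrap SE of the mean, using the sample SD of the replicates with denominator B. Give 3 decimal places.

SE* = 0.564

Bootstrap SE is the standard deviation of the 12 replicate means.
Mean of replicates: (5.33 + 4.79 + 5.22 + 4.97 + 5.27 + 4.80 + 5.01 + 4.06 + 4.55 + 4.81 + 6.30 + 4.14) / 12 = 59.2500 / 12 = 4.9375
Sum of squared deviations: (+0.3925)² + (−0.1475)² + (+0.2825)² + (+0.0325)² + (+0.3325)² + (−0.1375)² + (+0.0725)² + (−0.8775)² + (−0.3875)² + (−0.1275)² + (+1.3625)² + (−0.7975)² = 3.8202
Variance = 3.8202 / 12 = 0.3184
SE* = √0.3184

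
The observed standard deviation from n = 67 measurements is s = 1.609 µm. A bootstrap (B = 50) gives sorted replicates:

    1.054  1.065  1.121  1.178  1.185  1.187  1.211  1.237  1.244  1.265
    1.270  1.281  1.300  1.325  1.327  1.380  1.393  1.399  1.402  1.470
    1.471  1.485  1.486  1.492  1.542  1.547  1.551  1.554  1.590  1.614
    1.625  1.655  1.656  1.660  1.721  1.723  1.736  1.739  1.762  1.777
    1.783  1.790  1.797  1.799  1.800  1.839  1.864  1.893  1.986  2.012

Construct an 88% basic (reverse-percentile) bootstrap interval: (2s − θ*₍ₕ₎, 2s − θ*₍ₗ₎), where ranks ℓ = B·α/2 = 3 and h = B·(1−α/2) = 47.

Percentile endpoints at ranks 3 and 47: θ*₍3₎ = 1.121, θ*₍47₎ = 1.864.
Basic interval reflects these around s:
  lower = 2 × 1.609 − 1.864 = 1.354
  upper = 2 × 1.609 − 1.121 = 2.097

(1.354, 2.097)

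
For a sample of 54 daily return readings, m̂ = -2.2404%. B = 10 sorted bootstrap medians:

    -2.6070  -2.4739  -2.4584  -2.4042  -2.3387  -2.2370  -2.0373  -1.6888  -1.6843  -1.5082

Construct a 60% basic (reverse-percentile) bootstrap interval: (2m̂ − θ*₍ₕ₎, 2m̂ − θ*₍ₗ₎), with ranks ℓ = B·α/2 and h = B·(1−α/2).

(-2.7920, -2.0069)

Percentile endpoints at ranks 2 and 8: θ*₍2₎ = -2.4739, θ*₍8₎ = -1.6888.
Basic interval reflects these around m̂:
  lower = 2 × -2.2404 − -1.6888 = -2.7920
  upper = 2 × -2.2404 − -2.4739 = -2.0069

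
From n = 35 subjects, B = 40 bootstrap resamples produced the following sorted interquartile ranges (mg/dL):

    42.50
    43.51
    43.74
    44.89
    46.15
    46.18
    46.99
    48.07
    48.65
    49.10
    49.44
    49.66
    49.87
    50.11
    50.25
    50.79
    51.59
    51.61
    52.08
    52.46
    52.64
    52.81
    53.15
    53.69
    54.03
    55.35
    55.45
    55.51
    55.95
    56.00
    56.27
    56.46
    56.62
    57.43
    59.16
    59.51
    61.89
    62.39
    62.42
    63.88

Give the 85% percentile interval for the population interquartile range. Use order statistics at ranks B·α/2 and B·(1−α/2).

(43.74, 61.89)

α = 0.15; lower rank = 40 × 0.075 = 3; upper rank = 40 × 0.925 = 37.
The 3rd smallest replicate is 43.74; the 37th is 61.89.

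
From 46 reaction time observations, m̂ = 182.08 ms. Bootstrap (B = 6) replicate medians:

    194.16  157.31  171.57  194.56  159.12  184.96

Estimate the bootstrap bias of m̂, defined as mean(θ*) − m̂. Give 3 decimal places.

mean(θ*) = (194.16 + 157.31 + 171.57 + 194.56 + 159.12 + 184.96) / 6 = 176.9467
bias = 176.9467 − 182.08

bias = −5.133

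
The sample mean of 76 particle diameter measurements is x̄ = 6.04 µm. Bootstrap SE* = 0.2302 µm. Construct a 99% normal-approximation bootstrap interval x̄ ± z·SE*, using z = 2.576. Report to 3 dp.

(5.447, 6.633)

Margin = 2.576 × 0.2302 = 0.5930
Interval: 6.04 ± 0.5930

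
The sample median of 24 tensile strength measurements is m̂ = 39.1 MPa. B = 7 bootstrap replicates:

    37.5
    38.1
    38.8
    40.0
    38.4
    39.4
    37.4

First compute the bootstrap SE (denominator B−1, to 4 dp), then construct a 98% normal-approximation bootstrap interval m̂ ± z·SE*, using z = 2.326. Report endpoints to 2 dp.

Mean of replicates = 38.5143; sum of squared deviations = 5.5286; SE* = √(5.5286/6) = 0.9599
Margin = 2.326 × 0.9599 = 2.233
Interval: 39.1 ± 2.233

(36.87, 41.33)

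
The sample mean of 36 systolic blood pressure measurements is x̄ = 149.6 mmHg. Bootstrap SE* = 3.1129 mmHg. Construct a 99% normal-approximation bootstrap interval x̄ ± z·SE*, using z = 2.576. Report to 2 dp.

(141.58, 157.62)

Margin = 2.576 × 3.1129 = 8.019
Interval: 149.6 ± 8.019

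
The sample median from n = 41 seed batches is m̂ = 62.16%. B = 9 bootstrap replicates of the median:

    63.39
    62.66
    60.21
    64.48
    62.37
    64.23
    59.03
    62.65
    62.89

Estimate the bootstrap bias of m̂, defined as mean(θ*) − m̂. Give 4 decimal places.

bias = +0.2744

mean(θ*) = (63.39 + 62.66 + 60.21 + 64.48 + 62.37 + 64.23 + 59.03 + 62.65 + 62.89) / 9 = 62.43444
bias = 62.43444 − 62.16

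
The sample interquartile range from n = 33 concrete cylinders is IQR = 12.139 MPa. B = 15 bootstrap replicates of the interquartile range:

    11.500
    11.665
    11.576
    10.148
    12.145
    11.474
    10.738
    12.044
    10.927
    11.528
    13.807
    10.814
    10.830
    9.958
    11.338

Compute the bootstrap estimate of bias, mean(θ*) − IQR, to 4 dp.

bias = −0.7729

mean(θ*) = (11.500 + 11.665 + 11.576 + 10.148 + 12.145 + 11.474 + 10.738 + 12.044 + 10.927 + 11.528 + 13.807 + 10.814 + 10.830 + 9.958 + 11.338) / 15 = 11.36613
bias = 11.36613 − 12.139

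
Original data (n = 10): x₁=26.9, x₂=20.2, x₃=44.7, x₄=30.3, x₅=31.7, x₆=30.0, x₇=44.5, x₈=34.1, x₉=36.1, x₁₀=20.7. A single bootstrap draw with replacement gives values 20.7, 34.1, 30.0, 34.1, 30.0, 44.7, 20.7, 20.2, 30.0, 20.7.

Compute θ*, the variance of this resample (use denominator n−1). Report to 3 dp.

θ* = 64.813

Mean = 28.5200; sum of squared deviations = 583.3160
s² = 583.3160 / 9 = 64.8129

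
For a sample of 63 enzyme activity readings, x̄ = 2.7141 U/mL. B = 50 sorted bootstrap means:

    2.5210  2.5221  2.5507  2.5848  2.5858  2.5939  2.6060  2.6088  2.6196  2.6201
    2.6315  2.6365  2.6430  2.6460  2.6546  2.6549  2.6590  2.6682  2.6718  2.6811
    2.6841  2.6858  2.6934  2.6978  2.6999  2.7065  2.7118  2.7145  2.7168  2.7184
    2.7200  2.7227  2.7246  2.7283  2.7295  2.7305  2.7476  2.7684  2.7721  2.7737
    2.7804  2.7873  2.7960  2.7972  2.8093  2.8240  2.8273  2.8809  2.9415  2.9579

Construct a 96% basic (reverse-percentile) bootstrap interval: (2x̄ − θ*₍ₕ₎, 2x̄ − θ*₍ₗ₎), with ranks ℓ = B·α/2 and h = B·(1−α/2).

(2.4867, 2.9072)

Percentile endpoints at ranks 1 and 49: θ*₍1₎ = 2.5210, θ*₍49₎ = 2.9415.
Basic interval reflects these around x̄:
  lower = 2 × 2.7141 − 2.9415 = 2.4867
  upper = 2 × 2.7141 − 2.5210 = 2.9072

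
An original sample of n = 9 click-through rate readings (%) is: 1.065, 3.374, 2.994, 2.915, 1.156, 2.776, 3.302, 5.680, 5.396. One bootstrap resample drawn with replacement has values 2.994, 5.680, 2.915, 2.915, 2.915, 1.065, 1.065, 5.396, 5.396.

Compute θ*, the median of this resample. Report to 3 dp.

Sorted: 1.065, 1.065, 2.915, 2.915, 2.915, 2.994, 5.396, 5.396, 5.680
Median = middle value = 2.915

θ* = 2.915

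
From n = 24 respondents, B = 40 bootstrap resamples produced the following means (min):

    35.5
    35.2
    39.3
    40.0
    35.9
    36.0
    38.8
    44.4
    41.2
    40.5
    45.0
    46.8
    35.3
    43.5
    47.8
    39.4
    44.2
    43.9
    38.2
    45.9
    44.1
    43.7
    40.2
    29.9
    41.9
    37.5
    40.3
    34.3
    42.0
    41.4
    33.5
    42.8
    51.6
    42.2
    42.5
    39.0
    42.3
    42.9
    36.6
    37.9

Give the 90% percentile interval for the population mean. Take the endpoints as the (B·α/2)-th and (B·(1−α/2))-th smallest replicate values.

Sorted replicates: 29.9, 33.5, 34.3, 35.2, 35.3, 35.5, 35.9, 36.0, 36.6, 37.5, 37.9, 38.2, 38.8, 39.0, 39.3, 39.4, 40.0, 40.2, 40.3, 40.5, 41.2, 41.4, 41.9, 42.0, 42.2, 42.3, 42.5, 42.8, 42.9, 43.5, 43.7, 43.9, 44.1, 44.2, 44.4, 45.0, 45.9, 46.8, 47.8, 51.6
α = 0.10; lower rank = 40 × 0.050 = 2; upper rank = 40 × 0.950 = 38.
The 2nd smallest replicate is 33.5; the 38th is 46.8.

(33.5, 46.8)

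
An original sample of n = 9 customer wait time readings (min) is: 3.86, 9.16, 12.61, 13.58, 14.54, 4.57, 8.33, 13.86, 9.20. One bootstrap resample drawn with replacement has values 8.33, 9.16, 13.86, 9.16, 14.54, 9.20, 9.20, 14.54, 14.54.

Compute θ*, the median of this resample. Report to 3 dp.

Sorted: 8.33, 9.16, 9.16, 9.20, 9.20, 13.86, 14.54, 14.54, 14.54
Median = middle value = 9.200

θ* = 9.200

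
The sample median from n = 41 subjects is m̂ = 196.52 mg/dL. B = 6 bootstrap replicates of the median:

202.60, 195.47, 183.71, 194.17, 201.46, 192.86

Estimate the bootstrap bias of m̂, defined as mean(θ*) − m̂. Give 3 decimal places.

bias = −1.475

mean(θ*) = (202.60 + 195.47 + 183.71 + 194.17 + 201.46 + 192.86) / 6 = 195.0450
bias = 195.0450 − 196.52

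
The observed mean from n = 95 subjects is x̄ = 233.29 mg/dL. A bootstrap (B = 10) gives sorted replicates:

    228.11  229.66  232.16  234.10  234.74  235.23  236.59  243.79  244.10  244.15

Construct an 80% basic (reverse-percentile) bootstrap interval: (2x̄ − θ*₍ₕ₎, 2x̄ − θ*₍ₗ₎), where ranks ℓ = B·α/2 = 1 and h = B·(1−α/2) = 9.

Percentile endpoints at ranks 1 and 9: θ*₍1₎ = 228.11, θ*₍9₎ = 244.10.
Basic interval reflects these around x̄:
  lower = 2 × 233.29 − 244.10 = 222.48
  upper = 2 × 233.29 − 228.11 = 238.47

(222.48, 238.47)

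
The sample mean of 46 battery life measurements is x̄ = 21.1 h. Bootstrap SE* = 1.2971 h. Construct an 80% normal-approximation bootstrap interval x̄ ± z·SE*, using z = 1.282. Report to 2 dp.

(19.44, 22.76)

Margin = 1.282 × 1.2971 = 1.663
Interval: 21.1 ± 1.663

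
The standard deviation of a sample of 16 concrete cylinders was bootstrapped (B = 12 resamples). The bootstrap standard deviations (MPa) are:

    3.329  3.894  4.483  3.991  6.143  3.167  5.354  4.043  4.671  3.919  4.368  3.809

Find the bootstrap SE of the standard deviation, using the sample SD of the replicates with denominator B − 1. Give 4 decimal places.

Bootstrap SE is the standard deviation of the 12 replicate standard deviations.
Mean of replicates: (3.329 + 3.894 + 4.483 + 3.991 + 6.143 + 3.167 + 5.354 + 4.043 + 4.671 + 3.919 + 4.368 + 3.809) / 12 = 51.17100 / 12 = 4.26425
Sum of squared deviations: (−0.93525)² + (−0.37025)² + (+0.21875)² + (−0.27325)² + (+1.87875)² + (−1.09725)² + (+1.08975)² + (−0.22125)² + (+0.40675)² + (−0.34525)² + (+0.10375)² + (−0.45525)² = 7.60712
Variance = 7.60712 / 11 = 0.69156
SE* = √0.69156

SE* = 0.8316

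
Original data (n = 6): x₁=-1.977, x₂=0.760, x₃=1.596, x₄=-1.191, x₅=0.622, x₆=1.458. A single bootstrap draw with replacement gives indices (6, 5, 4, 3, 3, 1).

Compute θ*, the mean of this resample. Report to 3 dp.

Resample values: 1.458, 0.622, -1.191, 1.596, 1.596, -1.977.
Mean = (1.458 + 0.622 + (-1.191) + 1.596 + 1.596 + (-1.977)) / 6 = 2.1040 / 6 = 0.351

θ* = 0.351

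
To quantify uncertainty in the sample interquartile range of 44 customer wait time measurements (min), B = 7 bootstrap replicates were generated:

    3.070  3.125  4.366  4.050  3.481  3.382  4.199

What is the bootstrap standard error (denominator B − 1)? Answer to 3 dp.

SE* = 0.530

Bootstrap SE is the standard deviation of the 7 replicate interquartile ranges.
Mean of replicates: (3.070 + 3.125 + 4.366 + 4.050 + 3.481 + 3.382 + 4.199) / 7 = 25.6730 / 7 = 3.6676
Sum of squared deviations: (−0.5976)² + (−0.5426)² + (+0.6984)² + (+0.3824)² + (−0.1866)² + (−0.2856)² + (+0.5314)² = 1.6843
Variance = 1.6843 / 6 = 0.2807
SE* = √0.2807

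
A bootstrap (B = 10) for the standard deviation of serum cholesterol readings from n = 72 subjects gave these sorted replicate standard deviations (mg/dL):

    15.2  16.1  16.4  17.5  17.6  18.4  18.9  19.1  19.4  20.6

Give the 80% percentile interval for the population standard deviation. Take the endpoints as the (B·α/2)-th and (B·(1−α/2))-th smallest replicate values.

(15.2, 19.4)

α = 0.20; lower rank = 10 × 0.100 = 1; upper rank = 10 × 0.900 = 9.
The 1st smallest replicate is 15.2; the 9th is 19.4.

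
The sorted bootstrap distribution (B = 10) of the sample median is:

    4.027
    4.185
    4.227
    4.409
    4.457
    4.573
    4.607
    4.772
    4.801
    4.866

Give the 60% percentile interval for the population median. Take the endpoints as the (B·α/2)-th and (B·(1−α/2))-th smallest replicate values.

(4.185, 4.772)

α = 0.40; lower rank = 10 × 0.200 = 2; upper rank = 10 × 0.800 = 8.
The 2nd smallest replicate is 4.185; the 8th is 4.772.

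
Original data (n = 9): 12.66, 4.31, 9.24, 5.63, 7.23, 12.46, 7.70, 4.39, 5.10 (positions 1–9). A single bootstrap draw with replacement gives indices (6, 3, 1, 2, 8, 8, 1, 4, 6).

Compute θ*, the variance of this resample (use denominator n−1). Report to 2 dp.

θ* = 15.72

Resample values: 12.46, 9.24, 12.66, 4.31, 4.39, 4.39, 12.66, 5.63, 12.46.
Mean = 8.6889; sum of squared deviations = 125.7781
s² = 125.7781 / 8 = 15.7223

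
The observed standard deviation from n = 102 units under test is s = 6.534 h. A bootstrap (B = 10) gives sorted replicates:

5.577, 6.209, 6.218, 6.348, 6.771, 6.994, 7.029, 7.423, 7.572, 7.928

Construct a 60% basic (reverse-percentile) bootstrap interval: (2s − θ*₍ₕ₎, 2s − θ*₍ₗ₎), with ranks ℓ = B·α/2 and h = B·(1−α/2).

Percentile endpoints at ranks 2 and 8: θ*₍2₎ = 6.209, θ*₍8₎ = 7.423.
Basic interval reflects these around s:
  lower = 2 × 6.534 − 7.423 = 5.645
  upper = 2 × 6.534 − 6.209 = 6.859

(5.645, 6.859)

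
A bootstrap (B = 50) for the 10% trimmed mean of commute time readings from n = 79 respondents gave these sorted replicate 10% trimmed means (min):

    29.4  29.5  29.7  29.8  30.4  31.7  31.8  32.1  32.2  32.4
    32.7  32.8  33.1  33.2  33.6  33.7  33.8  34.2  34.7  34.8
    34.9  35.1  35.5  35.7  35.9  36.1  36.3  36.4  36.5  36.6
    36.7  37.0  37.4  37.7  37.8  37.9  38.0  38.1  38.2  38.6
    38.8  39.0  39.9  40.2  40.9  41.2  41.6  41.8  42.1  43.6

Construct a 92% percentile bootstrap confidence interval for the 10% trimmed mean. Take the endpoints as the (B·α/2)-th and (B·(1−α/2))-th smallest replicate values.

α = 0.08; lower rank = 50 × 0.040 = 2; upper rank = 50 × 0.960 = 48.
The 2nd smallest replicate is 29.5; the 48th is 41.8.

(29.5, 41.8)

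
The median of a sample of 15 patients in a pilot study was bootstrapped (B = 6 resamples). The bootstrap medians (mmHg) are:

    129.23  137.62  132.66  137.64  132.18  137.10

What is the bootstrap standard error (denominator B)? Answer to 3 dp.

Bootstrap SE is the standard deviation of the 6 replicate medians.
Mean of replicates: (129.23 + 137.62 + 132.66 + 137.64 + 132.18 + 137.10) / 6 = 806.4300 / 6 = 134.4050
Sum of squared deviations: (−5.1750)² + (+3.2150)² + (−1.7450)² + (+3.2350)² + (−2.2250)² + (+2.6950)² = 62.8407
Variance = 62.8407 / 6 = 10.4735
SE* = √10.4735

SE* = 3.236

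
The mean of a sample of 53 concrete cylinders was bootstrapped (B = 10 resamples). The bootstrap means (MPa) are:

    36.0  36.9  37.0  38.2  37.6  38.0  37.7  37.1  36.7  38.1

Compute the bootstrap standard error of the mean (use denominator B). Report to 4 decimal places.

Bootstrap SE is the standard deviation of the 10 replicate means.
Mean of replicates: (36.0 + 36.9 + 37.0 + 38.2 + 37.6 + 38.0 + 37.7 + 37.1 + 36.7 + 38.1) / 10 = 373.30000 / 10 = 37.33000
Sum of squared deviations: (−1.33000)² + (−0.43000)² + (−0.33000)² + (+0.87000)² + (+0.27000)² + (+0.67000)² + (+0.37000)² + (−0.23000)² + (−0.63000)² + (+0.77000)² = 4.52100
Variance = 4.52100 / 10 = 0.45210
SE* = √0.45210

SE* = 0.6724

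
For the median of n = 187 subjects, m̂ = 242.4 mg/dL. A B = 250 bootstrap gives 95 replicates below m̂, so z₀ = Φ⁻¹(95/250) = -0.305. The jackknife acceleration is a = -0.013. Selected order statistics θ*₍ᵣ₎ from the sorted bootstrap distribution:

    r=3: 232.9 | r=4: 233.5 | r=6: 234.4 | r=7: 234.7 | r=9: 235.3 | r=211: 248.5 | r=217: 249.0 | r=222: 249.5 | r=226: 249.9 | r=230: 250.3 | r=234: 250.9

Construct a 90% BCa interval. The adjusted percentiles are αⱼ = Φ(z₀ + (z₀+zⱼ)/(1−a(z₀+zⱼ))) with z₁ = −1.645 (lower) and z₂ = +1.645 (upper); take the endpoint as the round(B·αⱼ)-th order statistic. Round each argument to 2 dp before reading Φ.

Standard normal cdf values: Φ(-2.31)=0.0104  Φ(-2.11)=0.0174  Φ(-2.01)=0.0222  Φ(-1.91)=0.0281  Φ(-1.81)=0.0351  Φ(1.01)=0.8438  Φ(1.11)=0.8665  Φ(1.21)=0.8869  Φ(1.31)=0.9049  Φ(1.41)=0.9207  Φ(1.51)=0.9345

Lower: z₀ + z₁ = -0.305 + (-1.645) = -1.950; 1 − a(z₀+z₁) = 1 − (-0.013)(-1.950) = 0.9747; argument = -0.305 + (-1.950)/0.9747 = -2.3057 → -2.31.
α₁ = Φ(-2.31) = 0.0104; rank = round(250 × 0.0104) = 3; θ*₍3₎ = 232.9.
Upper: z₀ + z₂ = 1.340; 1 − a(z₀+z₂) = 1.0174; argument = 1.0121 → 1.01; α₂ = 0.8438; rank = 211; θ*₍211₎ = 248.5.

(232.9, 248.5)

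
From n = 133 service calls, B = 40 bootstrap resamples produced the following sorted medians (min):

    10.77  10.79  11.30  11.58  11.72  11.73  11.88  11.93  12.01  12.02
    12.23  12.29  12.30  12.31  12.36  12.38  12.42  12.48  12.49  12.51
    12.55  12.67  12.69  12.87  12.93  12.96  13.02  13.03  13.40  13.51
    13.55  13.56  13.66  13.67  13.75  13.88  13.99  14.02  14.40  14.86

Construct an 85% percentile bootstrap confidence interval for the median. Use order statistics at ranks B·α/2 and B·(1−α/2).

(11.30, 13.99)

α = 0.15; lower rank = 40 × 0.075 = 3; upper rank = 40 × 0.925 = 37.
The 3rd smallest replicate is 11.30; the 37th is 13.99.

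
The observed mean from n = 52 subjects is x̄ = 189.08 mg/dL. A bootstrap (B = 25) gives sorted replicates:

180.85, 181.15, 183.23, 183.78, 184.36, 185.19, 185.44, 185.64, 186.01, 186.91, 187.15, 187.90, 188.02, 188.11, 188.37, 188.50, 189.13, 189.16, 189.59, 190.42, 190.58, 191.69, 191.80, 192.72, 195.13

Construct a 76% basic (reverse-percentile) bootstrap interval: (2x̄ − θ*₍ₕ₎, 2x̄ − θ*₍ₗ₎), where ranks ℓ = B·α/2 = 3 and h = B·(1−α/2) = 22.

(186.47, 194.93)

Percentile endpoints at ranks 3 and 22: θ*₍3₎ = 183.23, θ*₍22₎ = 191.69.
Basic interval reflects these around x̄:
  lower = 2 × 189.08 − 191.69 = 186.47
  upper = 2 × 189.08 − 183.23 = 194.93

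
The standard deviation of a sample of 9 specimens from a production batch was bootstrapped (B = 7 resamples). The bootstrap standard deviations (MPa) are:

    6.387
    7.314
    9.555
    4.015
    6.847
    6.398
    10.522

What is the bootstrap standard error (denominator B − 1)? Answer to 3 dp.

Bootstrap SE is the standard deviation of the 7 replicate standard deviations.
Mean of replicates: (6.387 + 7.314 + 9.555 + 4.015 + 6.847 + 6.398 + 10.522) / 7 = 51.0380 / 7 = 7.2911
Sum of squared deviations: (−0.9041)² + (+0.0229)² + (+2.2639)² + (−3.2761)² + (−0.4441)² + (−0.8931)² + (+3.2309)² = 28.1096
Variance = 28.1096 / 6 = 4.6849
SE* = √4.6849

SE* = 2.164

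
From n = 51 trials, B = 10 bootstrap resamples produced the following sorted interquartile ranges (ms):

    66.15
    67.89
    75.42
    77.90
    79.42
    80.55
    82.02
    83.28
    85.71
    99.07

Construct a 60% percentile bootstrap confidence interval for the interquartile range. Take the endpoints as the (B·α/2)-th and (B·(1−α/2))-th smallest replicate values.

(67.89, 83.28)

α = 0.40; lower rank = 10 × 0.200 = 2; upper rank = 10 × 0.800 = 8.
The 2nd smallest replicate is 67.89; the 8th is 83.28.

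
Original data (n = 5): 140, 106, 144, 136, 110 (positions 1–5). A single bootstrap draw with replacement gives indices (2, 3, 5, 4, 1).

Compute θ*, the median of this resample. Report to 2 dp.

θ* = 136.00

Resample values: 106, 144, 110, 136, 140.
Sorted: 106, 110, 136, 140, 144
Median = middle value = 136.00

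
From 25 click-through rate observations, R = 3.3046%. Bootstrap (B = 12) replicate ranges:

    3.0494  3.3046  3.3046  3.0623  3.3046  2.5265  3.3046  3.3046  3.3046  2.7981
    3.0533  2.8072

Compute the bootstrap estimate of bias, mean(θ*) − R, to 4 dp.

mean(θ*) = (3.0494 + 3.3046 + 3.3046 + 3.0623 + 3.3046 + 2.5265 + 3.3046 + 3.3046 + 3.3046 + 2.7981 + 3.0533 + 2.8072) / 12 = 3.09370
bias = 3.09370 − 3.3046

bias = −0.2109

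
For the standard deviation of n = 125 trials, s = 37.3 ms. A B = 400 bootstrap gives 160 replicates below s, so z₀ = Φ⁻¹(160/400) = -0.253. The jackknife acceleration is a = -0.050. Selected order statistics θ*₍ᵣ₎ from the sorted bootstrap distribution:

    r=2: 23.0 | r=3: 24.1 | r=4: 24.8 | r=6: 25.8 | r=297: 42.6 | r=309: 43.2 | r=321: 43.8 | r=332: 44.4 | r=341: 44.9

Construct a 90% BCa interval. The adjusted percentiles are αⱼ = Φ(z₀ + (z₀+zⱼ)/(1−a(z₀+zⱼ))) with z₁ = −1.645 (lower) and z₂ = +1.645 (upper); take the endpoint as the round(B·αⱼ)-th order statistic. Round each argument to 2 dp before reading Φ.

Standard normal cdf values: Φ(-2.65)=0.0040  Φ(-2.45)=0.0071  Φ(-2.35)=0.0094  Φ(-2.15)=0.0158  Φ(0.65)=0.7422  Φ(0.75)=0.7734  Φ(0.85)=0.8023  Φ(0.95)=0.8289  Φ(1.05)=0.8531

(24.8, 44.9)

Lower: z₀ + z₁ = -0.253 + (-1.645) = -1.898; 1 − a(z₀+z₁) = 1 − (-0.050)(-1.898) = 0.9051; argument = -0.253 + (-1.898)/0.9051 = -2.3500 → -2.35.
α₁ = Φ(-2.35) = 0.0094; rank = round(400 × 0.0094) = 4; θ*₍4₎ = 24.8.
Upper: z₀ + z₂ = 1.392; 1 − a(z₀+z₂) = 1.0696; argument = 1.0484 → 1.05; α₂ = 0.8531; rank = 341; θ*₍341₎ = 44.9.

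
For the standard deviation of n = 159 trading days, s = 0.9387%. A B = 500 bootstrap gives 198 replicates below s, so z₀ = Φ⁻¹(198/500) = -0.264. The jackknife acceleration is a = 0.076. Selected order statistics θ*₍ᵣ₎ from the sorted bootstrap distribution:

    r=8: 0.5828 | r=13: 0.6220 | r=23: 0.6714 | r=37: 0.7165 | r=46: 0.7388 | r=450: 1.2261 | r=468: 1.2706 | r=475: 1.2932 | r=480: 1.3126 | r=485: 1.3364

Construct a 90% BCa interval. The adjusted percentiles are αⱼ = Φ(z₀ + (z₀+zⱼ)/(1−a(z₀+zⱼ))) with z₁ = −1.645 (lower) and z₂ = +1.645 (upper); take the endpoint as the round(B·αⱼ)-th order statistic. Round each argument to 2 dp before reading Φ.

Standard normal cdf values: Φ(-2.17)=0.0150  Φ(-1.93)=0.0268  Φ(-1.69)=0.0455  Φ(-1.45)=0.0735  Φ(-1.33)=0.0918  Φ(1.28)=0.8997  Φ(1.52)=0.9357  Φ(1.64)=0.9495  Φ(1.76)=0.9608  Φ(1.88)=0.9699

Lower: z₀ + z₁ = -0.264 + (-1.645) = -1.909; 1 − a(z₀+z₁) = 1 − (0.076)(-1.909) = 1.1451; argument = -0.264 + (-1.909)/1.1451 = -1.9311 → -1.93.
α₁ = Φ(-1.93) = 0.0268; rank = round(500 × 0.0268) = 13; θ*₍13₎ = 0.6220.
Upper: z₀ + z₂ = 1.381; 1 − a(z₀+z₂) = 0.8950; argument = 1.2789 → 1.28; α₂ = 0.8997; rank = 450; θ*₍450₎ = 1.2261.

(0.6220, 1.2261)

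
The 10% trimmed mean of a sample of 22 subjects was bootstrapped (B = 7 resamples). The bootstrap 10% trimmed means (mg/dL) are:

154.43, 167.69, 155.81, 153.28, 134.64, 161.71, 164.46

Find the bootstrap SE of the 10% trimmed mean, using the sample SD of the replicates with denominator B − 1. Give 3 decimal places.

SE* = 10.855

Bootstrap SE is the standard deviation of the 7 replicate 10% trimmed means.
Mean of replicates: (154.43 + 167.69 + 155.81 + 153.28 + 134.64 + 161.71 + 164.46) / 7 = 1092.0200 / 7 = 156.0029
Sum of squared deviations: (−1.5729)² + (+11.6871)² + (−0.1929)² + (−2.7229)² + (−21.3629)² + (+5.7071)² + (+8.4571)² = 706.9807
Variance = 706.9807 / 6 = 117.8301
SE* = √117.8301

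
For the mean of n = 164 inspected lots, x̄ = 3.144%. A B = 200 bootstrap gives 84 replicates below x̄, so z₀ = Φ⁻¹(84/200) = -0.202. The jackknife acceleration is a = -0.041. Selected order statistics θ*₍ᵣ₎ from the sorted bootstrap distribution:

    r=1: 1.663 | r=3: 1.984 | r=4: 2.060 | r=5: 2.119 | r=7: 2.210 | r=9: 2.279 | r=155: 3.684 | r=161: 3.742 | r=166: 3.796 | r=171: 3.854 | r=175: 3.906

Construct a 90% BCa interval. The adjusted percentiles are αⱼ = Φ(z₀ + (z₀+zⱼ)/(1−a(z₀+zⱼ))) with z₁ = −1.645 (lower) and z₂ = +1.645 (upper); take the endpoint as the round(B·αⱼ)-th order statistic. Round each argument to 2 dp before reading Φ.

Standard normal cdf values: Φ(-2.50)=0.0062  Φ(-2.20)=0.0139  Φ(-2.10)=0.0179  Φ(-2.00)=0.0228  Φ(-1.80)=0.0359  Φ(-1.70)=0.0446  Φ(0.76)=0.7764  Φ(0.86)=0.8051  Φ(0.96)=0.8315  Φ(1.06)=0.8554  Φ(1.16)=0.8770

Lower: z₀ + z₁ = -0.202 + (-1.645) = -1.847; 1 − a(z₀+z₁) = 1 − (-0.041)(-1.847) = 0.9243; argument = -0.202 + (-1.847)/0.9243 = -2.2003 → -2.20.
α₁ = Φ(-2.20) = 0.0139; rank = round(200 × 0.0139) = 3; θ*₍3₎ = 1.984.
Upper: z₀ + z₂ = 1.443; 1 − a(z₀+z₂) = 1.0592; argument = 1.1604 → 1.16; α₂ = 0.8770; rank = 175; θ*₍175₎ = 3.906.

(1.984, 3.906)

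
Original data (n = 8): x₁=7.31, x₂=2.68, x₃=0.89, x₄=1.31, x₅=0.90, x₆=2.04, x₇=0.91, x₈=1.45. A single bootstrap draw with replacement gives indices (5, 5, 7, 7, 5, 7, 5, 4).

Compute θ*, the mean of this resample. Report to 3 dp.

θ* = 0.955

Resample values: 0.90, 0.90, 0.91, 0.91, 0.90, 0.91, 0.90, 1.31.
Mean = (0.90 + 0.90 + 0.91 + 0.91 + 0.90 + 0.91 + 0.90 + 1.31) / 8 = 7.640 / 8 = 0.955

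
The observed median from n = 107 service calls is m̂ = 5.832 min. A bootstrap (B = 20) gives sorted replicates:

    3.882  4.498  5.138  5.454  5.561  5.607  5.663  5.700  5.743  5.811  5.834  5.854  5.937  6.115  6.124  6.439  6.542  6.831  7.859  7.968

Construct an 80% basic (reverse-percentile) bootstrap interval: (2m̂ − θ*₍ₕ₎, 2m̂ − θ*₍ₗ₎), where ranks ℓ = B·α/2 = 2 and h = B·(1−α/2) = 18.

Percentile endpoints at ranks 2 and 18: θ*₍2₎ = 4.498, θ*₍18₎ = 6.831.
Basic interval reflects these around m̂:
  lower = 2 × 5.832 − 6.831 = 4.833
  upper = 2 × 5.832 − 4.498 = 7.166

(4.833, 7.166)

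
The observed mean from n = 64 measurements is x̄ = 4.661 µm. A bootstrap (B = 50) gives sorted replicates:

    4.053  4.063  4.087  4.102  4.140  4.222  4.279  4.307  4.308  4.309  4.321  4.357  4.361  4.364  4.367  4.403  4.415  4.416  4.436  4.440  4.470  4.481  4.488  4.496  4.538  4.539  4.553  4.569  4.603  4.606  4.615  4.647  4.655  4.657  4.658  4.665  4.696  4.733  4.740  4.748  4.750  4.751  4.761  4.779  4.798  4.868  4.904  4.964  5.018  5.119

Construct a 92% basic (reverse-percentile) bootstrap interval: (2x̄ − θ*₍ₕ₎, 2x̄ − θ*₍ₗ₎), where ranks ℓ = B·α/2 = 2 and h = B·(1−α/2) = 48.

Percentile endpoints at ranks 2 and 48: θ*₍2₎ = 4.063, θ*₍48₎ = 4.964.
Basic interval reflects these around x̄:
  lower = 2 × 4.661 − 4.964 = 4.358
  upper = 2 × 4.661 − 4.063 = 5.259

(4.358, 5.259)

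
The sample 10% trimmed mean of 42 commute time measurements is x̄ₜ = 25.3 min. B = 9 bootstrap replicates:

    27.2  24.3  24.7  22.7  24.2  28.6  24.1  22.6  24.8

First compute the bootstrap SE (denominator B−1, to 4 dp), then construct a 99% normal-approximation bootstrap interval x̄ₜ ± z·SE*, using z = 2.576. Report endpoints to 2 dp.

Mean of replicates = 24.8000; sum of squared deviations = 30.5600; SE* = √(30.5600/8) = 1.9545
Margin = 2.576 × 1.9545 = 5.035
Interval: 25.3 ± 5.035

(20.27, 30.33)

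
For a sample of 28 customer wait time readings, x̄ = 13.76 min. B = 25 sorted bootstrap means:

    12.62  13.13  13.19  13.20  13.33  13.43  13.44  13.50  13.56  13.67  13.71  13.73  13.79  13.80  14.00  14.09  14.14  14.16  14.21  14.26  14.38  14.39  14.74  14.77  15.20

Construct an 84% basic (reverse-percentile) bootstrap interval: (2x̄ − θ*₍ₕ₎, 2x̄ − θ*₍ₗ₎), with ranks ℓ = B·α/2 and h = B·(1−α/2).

Percentile endpoints at ranks 2 and 23: θ*₍2₎ = 13.13, θ*₍23₎ = 14.74.
Basic interval reflects these around x̄:
  lower = 2 × 13.76 − 14.74 = 12.78
  upper = 2 × 13.76 − 13.13 = 14.39

(12.78, 14.39)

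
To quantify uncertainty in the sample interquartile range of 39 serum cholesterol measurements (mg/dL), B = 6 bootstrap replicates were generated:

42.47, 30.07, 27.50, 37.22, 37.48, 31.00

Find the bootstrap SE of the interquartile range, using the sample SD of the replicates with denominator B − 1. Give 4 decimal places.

SE* = 5.6641

Bootstrap SE is the standard deviation of the 6 replicate interquartile ranges.
Mean of replicates: (42.47 + 30.07 + 27.50 + 37.22 + 37.48 + 31.00) / 6 = 205.74000 / 6 = 34.29000
Sum of squared deviations: (+8.18000)² + (−4.22000)² + (−6.79000)² + (+2.93000)² + (+3.19000)² + (−3.29000)² = 160.41000
Variance = 160.41000 / 5 = 32.08200
SE* = √32.08200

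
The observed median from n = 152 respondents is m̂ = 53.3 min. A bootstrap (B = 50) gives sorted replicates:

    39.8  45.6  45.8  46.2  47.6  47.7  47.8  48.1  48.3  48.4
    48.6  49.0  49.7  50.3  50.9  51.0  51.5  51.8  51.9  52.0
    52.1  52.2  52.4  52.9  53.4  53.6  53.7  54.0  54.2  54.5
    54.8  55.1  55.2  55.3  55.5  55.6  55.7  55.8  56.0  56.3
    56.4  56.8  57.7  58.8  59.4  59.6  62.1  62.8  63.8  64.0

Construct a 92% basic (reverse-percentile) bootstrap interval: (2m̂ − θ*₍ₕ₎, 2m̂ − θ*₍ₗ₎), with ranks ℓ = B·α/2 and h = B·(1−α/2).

(43.8, 61.0)

Percentile endpoints at ranks 2 and 48: θ*₍2₎ = 45.6, θ*₍48₎ = 62.8.
Basic interval reflects these around m̂:
  lower = 2 × 53.3 − 62.8 = 43.8
  upper = 2 × 53.3 − 45.6 = 61.0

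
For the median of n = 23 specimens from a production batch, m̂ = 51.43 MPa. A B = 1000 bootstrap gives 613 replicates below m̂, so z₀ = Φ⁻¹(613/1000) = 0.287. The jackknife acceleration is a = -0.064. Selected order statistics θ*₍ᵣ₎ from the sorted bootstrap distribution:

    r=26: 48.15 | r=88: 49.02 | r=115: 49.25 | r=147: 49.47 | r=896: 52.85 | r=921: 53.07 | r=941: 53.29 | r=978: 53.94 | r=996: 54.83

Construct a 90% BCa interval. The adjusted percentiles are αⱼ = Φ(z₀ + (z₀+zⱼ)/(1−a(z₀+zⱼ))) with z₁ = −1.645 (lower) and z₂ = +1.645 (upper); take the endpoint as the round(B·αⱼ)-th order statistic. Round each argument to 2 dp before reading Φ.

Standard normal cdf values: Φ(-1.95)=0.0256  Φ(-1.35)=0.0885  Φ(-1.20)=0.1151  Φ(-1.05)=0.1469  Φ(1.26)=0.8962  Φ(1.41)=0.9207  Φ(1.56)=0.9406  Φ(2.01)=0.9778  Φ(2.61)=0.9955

Lower: z₀ + z₁ = 0.287 + (-1.645) = -1.358; 1 − a(z₀+z₁) = 1 − (-0.064)(-1.358) = 0.9131; argument = 0.287 + (-1.358)/0.9131 = -1.2003 → -1.20.
α₁ = Φ(-1.20) = 0.1151; rank = round(1000 × 0.1151) = 115; θ*₍115₎ = 49.25.
Upper: z₀ + z₂ = 1.932; 1 − a(z₀+z₂) = 1.1236; argument = 2.0064 → 2.01; α₂ = 0.9778; rank = 978; θ*₍978₎ = 53.94.

(49.25, 53.94)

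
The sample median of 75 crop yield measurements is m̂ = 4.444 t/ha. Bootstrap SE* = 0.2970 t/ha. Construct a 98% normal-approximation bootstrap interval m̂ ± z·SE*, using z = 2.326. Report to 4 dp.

Margin = 2.326 × 0.2970 = 0.69082
Interval: 4.444 ± 0.69082

(3.7532, 5.1348)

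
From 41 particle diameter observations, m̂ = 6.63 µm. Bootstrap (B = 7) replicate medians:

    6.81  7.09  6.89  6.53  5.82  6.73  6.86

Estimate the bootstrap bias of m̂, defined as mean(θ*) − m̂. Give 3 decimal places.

bias = +0.046

mean(θ*) = (6.81 + 7.09 + 6.89 + 6.53 + 5.82 + 6.73 + 6.86) / 7 = 6.6757
bias = 6.6757 − 6.63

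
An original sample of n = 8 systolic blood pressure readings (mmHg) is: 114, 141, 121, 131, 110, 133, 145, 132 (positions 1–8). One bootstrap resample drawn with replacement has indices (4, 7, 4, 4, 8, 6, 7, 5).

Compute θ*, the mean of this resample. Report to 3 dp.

Resample values: 131, 145, 131, 131, 132, 133, 145, 110.
Mean = (131 + 145 + 131 + 131 + 132 + 133 + 145 + 110) / 8 = 1058.0 / 8 = 132.250

θ* = 132.250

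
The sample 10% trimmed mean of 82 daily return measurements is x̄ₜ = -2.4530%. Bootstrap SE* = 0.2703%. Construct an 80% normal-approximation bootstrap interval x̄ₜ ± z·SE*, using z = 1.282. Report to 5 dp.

Margin = 1.282 × 0.2703 = 0.346525
Interval: -2.4530 ± 0.346525

(-2.79952, -2.10648)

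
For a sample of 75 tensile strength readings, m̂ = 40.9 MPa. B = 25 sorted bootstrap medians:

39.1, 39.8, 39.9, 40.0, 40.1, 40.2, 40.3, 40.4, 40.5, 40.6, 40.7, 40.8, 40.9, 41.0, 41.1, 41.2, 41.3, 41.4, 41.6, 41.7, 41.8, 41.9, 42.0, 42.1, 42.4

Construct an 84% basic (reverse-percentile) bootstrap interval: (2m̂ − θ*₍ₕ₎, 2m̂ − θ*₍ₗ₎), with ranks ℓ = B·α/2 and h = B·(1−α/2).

(39.8, 42.0)

Percentile endpoints at ranks 2 and 23: θ*₍2₎ = 39.8, θ*₍23₎ = 42.0.
Basic interval reflects these around m̂:
  lower = 2 × 40.9 − 42.0 = 39.8
  upper = 2 × 40.9 − 39.8 = 42.0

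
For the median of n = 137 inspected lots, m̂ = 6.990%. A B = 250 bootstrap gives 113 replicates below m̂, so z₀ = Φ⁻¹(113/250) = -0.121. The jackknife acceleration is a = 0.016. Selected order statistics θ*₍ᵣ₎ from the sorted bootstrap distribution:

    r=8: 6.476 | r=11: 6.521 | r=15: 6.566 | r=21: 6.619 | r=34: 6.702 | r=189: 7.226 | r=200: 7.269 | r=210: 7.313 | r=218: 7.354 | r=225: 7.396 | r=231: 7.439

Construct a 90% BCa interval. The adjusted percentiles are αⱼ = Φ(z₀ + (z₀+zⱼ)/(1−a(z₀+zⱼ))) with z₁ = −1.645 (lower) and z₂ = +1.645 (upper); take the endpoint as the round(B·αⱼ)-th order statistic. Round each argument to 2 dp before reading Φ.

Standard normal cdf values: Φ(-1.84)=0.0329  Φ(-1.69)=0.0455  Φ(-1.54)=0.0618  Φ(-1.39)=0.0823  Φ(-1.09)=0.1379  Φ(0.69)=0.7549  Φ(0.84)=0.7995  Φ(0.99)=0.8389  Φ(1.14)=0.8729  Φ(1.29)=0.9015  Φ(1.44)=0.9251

(6.476, 7.439)

Lower: z₀ + z₁ = -0.121 + (-1.645) = -1.766; 1 − a(z₀+z₁) = 1 − (0.016)(-1.766) = 1.0283; argument = -0.121 + (-1.766)/1.0283 = -1.8385 → -1.84.
α₁ = Φ(-1.84) = 0.0329; rank = round(250 × 0.0329) = 8; θ*₍8₎ = 6.476.
Upper: z₀ + z₂ = 1.524; 1 − a(z₀+z₂) = 0.9756; argument = 1.4411 → 1.44; α₂ = 0.9251; rank = 231; θ*₍231₎ = 7.439.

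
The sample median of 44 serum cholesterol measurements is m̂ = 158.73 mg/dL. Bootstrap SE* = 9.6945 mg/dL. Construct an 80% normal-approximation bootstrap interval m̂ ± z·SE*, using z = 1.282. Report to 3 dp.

(146.302, 171.158)

Margin = 1.282 × 9.6945 = 12.4283
Interval: 158.73 ± 12.4283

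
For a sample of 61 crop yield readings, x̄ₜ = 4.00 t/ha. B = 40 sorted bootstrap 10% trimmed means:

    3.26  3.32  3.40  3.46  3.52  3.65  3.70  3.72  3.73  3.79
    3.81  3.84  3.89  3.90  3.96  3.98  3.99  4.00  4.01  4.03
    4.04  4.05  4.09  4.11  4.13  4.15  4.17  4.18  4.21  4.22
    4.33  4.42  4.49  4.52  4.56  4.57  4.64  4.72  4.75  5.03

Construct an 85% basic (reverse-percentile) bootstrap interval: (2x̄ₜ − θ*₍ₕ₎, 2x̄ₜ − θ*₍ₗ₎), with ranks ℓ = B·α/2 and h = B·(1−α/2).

Percentile endpoints at ranks 3 and 37: θ*₍3₎ = 3.40, θ*₍37₎ = 4.64.
Basic interval reflects these around x̄ₜ:
  lower = 2 × 4.00 − 4.64 = 3.36
  upper = 2 × 4.00 − 3.40 = 4.60

(3.36, 4.60)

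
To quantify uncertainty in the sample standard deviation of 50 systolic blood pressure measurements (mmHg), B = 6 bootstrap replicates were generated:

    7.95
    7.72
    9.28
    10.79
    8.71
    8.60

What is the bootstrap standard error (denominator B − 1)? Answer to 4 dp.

Bootstrap SE is the standard deviation of the 6 replicate standard deviations.
Mean of replicates: (7.95 + 7.72 + 9.28 + 10.79 + 8.71 + 8.60) / 6 = 53.05000 / 6 = 8.84167
Sum of squared deviations: (−0.89167)² + (−1.12167)² + (+0.43833)² + (+1.94833)² + (−0.13167)² + (−0.24167)² = 6.11708
Variance = 6.11708 / 5 = 1.22342
SE* = √1.22342

SE* = 1.1061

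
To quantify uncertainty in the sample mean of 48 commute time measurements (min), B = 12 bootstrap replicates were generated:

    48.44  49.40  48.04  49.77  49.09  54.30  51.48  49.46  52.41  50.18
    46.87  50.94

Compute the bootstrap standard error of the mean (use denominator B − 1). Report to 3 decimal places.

Bootstrap SE is the standard deviation of the 12 replicate means.
Mean of replicates: (48.44 + 49.40 + 48.04 + 49.77 + 49.09 + 54.30 + 51.48 + 49.46 + 52.41 + 50.18 + 46.87 + 50.94) / 12 = 600.3800 / 12 = 50.0317
Sum of squared deviations: (−1.5917)² + (−0.6317)² + (−1.9917)² + (−0.2617)² + (−0.9417)² + (+4.2683)² + (+1.4483)² + (−0.5717)² + (+2.3783)² + (+0.1483)² + (−3.1617)² + (+0.9083)² = 44.9972
Variance = 44.9972 / 11 = 4.0907
SE* = √4.0907

SE* = 2.023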